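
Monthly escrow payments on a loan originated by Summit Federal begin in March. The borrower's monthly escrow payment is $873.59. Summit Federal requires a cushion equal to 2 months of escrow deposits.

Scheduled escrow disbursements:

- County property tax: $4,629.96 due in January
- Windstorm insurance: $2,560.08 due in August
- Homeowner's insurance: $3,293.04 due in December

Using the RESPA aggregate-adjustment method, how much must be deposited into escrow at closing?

$2,620.77

Cushion = 2 × $873.59 = $1,747.18
Trial balance (start $0, +$873.59 each month, − disbursements):
  Mar: +$873.59 → $873.59
  Apr: +$873.59 → $1,747.18
  May: +$873.59 → $2,620.77
  Jun: +$873.59 → $3,494.36
  Jul: +$873.59 → $4,367.95
  Aug: +$873.59 − $2,560.08 → $2,681.46
  Sep: +$873.59 → $3,555.05
  Oct: +$873.59 → $4,428.64
  Nov: +$873.59 → $5,302.23
  Dec: +$873.59 − $3,293.04 → $2,882.78
  Jan: +$873.59 − $4,629.96 → -$873.59
  Feb: +$873.59 → $0.00
Lowest trial balance = -$873.59 (Jan)
Initial deposit = cushion − low point = $1,747.18 − (-$873.59) = $2,620.77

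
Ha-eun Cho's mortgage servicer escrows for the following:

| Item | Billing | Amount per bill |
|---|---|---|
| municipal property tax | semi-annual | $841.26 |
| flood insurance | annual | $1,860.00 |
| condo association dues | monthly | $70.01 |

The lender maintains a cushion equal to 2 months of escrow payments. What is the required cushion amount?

Municipal property tax: $841.26 × 2 = $1,682.52 per year
Flood insurance: $1,860.00 per year
Condo association dues: $70.01 × 12 = $840.12 per year
Yearly total = $4,382.64
Monthly = $4,382.64 ÷ 12 = $365.22
Cushion = 2 × $365.22 = $730.44

$730.44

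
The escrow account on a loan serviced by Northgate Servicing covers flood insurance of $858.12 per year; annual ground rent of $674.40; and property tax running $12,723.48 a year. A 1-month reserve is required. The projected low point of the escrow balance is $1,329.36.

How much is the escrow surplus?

Flood insurance — $858.12 annually
Ground rent — $674.40 annually
Property tax — $12,723.48 annually
Total per year = $858.12 + $674.40 + $12,723.48 = $14,256.00
Base monthly escrow = $14,256.00 ÷ 12 = $1,188.00
Cushion = 1 × $1,188.00 = $1,188.00
Excess over cushion: $1,329.36 − $1,188.00 = $141.36

$141.36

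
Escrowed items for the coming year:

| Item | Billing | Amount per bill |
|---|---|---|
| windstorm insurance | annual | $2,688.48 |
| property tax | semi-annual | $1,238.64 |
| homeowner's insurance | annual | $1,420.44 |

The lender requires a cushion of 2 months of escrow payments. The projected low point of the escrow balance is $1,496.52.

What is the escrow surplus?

$398.82

Windstorm insurance = $2,688.48
Property tax = $1,238.64 × 2 = $2,477.28
Homeowner's insurance = $1,420.44
Combined annual = $6,586.20
Per month = $6,586.20 ÷ 12 = $548.85
Cushion = 2 × $548.85 = $1,097.70
Surplus = $1,496.52 − $1,097.70 = $398.82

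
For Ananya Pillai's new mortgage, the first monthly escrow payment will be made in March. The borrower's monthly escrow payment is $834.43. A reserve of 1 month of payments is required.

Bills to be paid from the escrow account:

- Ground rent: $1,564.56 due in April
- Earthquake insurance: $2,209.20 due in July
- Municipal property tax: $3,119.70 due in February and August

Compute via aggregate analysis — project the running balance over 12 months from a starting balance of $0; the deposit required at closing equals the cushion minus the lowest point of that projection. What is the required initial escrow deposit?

Cushion = 1 × $834.43 = $834.43
Trial balance (start $0, +$834.43 each month, − disbursements):
  Mar: +$834.43 → $834.43
  Apr: +$834.43 − $1,564.56 → $104.30
  May: +$834.43 → $938.73
  Jun: +$834.43 → $1,773.16
  Jul: +$834.43 − $2,209.20 → $398.39
  Aug: +$834.43 − $3,119.70 → -$1,886.88
  Sep: +$834.43 → -$1,052.45
  Oct: +$834.43 → -$218.02
  Nov: +$834.43 → $616.41
  Dec: +$834.43 → $1,450.84
  Jan: +$834.43 → $2,285.27
  Feb: +$834.43 − $3,119.70 → $0.00
Lowest trial balance = -$1,886.88 (Aug)
Initial deposit = cushion − low point = $834.43 − (-$1,886.88) = $2,721.31

$2,721.31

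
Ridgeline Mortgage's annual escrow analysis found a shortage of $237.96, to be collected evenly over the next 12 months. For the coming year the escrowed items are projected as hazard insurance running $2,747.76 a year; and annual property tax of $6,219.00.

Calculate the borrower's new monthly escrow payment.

$767.06

Hazard insurance — $2,747.76/yr
Property tax — $6,219.00/yr
Annual escrow total = $2,747.76 + $6,219.00 = $8,966.76
Monthly = $8,966.76 ÷ 12 = $747.23
Shortage per month = $237.96 ÷ 12 = $19.83
New monthly escrow = $747.23 + $19.83 = $767.06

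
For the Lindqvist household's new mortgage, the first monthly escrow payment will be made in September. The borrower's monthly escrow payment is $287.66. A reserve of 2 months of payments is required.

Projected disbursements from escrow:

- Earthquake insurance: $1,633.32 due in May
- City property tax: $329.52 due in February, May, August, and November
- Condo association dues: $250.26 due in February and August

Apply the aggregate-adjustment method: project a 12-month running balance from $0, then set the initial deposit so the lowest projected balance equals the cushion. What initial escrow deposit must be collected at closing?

Cushion = 2 × $287.66 = $575.32
Trial balance (start $0, +$287.66 each month, − disbursements):
  Sep: +$287.66 → $287.66
  Oct: +$287.66 → $575.32
  Nov: +$287.66 − $329.52 → $533.46
  Dec: +$287.66 → $821.12
  Jan: +$287.66 → $1,108.78
  Feb: +$287.66 − $579.78 → $816.66
  Mar: +$287.66 → $1,104.32
  Apr: +$287.66 → $1,391.98
  May: +$287.66 − $1,962.84 → -$283.20
  Jun: +$287.66 → $4.46
  Jul: +$287.66 → $292.12
  Aug: +$287.66 − $579.78 → $0.00
Lowest trial balance = -$283.20 (May)
Initial deposit = cushion − low point = $575.32 − (-$283.20) = $858.52

$858.52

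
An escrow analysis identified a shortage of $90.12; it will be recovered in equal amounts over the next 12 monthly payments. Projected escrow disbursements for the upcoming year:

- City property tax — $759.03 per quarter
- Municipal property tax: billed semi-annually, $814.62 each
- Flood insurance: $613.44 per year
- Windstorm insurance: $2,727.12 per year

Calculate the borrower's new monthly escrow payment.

$674.67

City property tax: $759.03 × 4 = $3,036.12/yr
Municipal property tax: $814.62 × 2 = $1,629.24/yr
Flood insurance: $613.44/yr
Windstorm insurance: $2,727.12/yr
Total annual escrow = $3,036.12 + $1,629.24 + $613.44 + $2,727.12 = $8,005.92
Monthly = $8,005.92 ÷ 12 = $667.16
Monthly shortage recovery: $90.12 / 12 = $7.51
New monthly escrow = $667.16 + $7.51 = $674.67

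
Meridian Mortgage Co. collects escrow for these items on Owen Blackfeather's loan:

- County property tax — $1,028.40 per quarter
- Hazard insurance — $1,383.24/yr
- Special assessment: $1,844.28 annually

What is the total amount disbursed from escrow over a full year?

$7,341.12

County property tax — $1,028.40 × 4 = $4,113.60
Hazard insurance — $1,383.24
Special assessment — $1,844.28
Total annual escrow = $4,113.60 + $1,383.24 + $1,844.28 = $7,341.12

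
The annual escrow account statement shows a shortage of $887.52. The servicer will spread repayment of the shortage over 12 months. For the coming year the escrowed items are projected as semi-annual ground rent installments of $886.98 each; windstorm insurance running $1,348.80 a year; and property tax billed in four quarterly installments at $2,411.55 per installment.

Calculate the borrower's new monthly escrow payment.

Ground rent = $886.98 × 2 = $1,773.96/yr
Windstorm insurance = $1,348.80/yr
Property tax = $2,411.55 × 4 = $9,646.20/yr
Combined annual = $1,773.96 + $1,348.80 + $9,646.20 = $12,768.96
Base monthly escrow = $12,768.96 / 12 = $1,064.08
Monthly shortage recovery: $887.52 ÷ 12 = $73.96
New monthly escrow = $1,064.08 + $73.96 = $1,138.04

$1,138.04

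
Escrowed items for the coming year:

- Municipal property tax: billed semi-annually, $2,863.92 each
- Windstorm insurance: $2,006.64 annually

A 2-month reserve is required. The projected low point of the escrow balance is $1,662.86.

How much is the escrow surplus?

$373.78

Municipal property tax — $2,863.92 × 2 = $5,727.84
Windstorm insurance — $2,006.64
Yearly total = $7,734.48
Base monthly escrow = $7,734.48 / 12 = $644.54
Cushion = 2 × $644.54 = $1,289.08
Excess over cushion: $1,662.86 − $1,289.08 = $373.78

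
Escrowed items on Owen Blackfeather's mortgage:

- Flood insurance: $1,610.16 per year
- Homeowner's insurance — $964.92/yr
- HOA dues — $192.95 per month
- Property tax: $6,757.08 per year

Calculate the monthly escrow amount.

$970.63

Flood insurance: $1,610.16 annually
Homeowner's insurance: $964.92 annually
HOA dues: $192.95 × 12 = $2,315.40 annually
Property tax: $6,757.08 annually
Yearly total = $1,610.16 + $964.92 + $2,315.40 + $6,757.08 = $11,647.56
Per month = $11,647.56 ÷ 12 = $970.63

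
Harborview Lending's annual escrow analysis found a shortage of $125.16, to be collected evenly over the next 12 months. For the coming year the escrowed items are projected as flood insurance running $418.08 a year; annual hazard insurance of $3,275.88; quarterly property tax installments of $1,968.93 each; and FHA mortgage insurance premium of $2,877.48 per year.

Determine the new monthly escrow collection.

$1,214.36

Flood insurance: $418.08
Hazard insurance: $3,275.88
Property tax: $1,968.93 × 4 = $7,875.72
FHA mortgage insurance premium: $2,877.48
Annual escrow total = $418.08 + $3,275.88 + $7,875.72 + $2,877.48 = $14,447.16
Monthly escrow = $14,447.16 / 12 = $1,203.93
Shortage spread = $125.16 ÷ 12 = $10.43/mo
Adjusted monthly = $1,203.93 + $10.43 = $1,214.36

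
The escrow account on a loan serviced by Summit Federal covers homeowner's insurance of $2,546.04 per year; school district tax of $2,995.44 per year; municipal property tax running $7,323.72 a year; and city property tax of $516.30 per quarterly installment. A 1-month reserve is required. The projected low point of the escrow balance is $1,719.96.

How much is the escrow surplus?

Homeowner's insurance: $2,546.04 per year
School district tax: $2,995.44 per year
Municipal property tax: $7,323.72 per year
City property tax: $516.30 × 4 = $2,065.20 per year
Combined annual = $14,930.40
Per month = $14,930.40 / 12 = $1,244.20
Cushion = 1 × $1,244.20 = $1,244.20
Surplus = $1,719.96 − $1,244.20 = $475.76

$475.76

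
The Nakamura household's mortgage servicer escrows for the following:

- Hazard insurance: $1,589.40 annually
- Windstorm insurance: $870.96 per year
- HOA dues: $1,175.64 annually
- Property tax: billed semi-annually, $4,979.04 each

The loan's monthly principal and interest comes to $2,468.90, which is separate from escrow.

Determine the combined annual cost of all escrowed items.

Hazard insurance = $1,589.40 annually
Windstorm insurance = $870.96 annually
HOA dues = $1,175.64 annually
Property tax = $4,979.04 × 2 = $9,958.08 annually
Yearly total = $13,594.08

$13,594.08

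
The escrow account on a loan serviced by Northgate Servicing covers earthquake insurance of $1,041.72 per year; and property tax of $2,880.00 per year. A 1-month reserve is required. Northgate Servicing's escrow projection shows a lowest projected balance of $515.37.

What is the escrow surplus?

Earthquake insurance — $1,041.72/yr
Property tax — $2,880.00/yr
Yearly total = $3,921.72
Base monthly escrow = $3,921.72 ÷ 12 = $326.81
Required cushion = 1 × $326.81 = $326.81
Excess over cushion: $515.37 − $326.81 = $188.56

$188.56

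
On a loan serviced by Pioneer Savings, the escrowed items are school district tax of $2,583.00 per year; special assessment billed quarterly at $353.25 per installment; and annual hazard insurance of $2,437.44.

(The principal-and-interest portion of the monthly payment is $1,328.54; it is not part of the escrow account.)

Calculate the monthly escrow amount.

$536.12

School district tax = $2,583.00 per year
Special assessment = $353.25 × 4 = $1,413.00 per year
Hazard insurance = $2,437.44 per year
Total annual escrow = $2,583.00 + $1,413.00 + $2,437.44 = $6,433.44
Monthly escrow = $6,433.44 ÷ 12 = $536.12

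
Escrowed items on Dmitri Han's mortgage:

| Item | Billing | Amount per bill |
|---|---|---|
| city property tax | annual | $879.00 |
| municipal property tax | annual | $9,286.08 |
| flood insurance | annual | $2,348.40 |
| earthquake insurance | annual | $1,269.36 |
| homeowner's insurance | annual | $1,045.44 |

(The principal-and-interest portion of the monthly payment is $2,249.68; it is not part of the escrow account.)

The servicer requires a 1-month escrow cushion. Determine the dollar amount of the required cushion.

City property tax = $879.00 per year
Municipal property tax = $9,286.08 per year
Flood insurance = $2,348.40 per year
Earthquake insurance = $1,269.36 per year
Homeowner's insurance = $1,045.44 per year
Yearly total = $879.00 + $9,286.08 + $2,348.40 + $1,269.36 + $1,045.44 = $14,828.28
Per month = $14,828.28 / 12 = $1,235.69
Required cushion = 1 × $1,235.69 = $1,235.69

$1,235.69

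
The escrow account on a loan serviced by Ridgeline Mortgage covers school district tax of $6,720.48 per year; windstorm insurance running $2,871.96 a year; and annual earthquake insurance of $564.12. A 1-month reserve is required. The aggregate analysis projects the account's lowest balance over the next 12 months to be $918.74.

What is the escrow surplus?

$72.36

School district tax: $6,720.48/yr
Windstorm insurance: $2,871.96/yr
Earthquake insurance: $564.12/yr
Yearly total = $10,156.56
Monthly = $10,156.56 / 12 = $846.38
Cushion = 1 × $846.38 = $846.38
Surplus = $918.74 − $846.38 = $72.36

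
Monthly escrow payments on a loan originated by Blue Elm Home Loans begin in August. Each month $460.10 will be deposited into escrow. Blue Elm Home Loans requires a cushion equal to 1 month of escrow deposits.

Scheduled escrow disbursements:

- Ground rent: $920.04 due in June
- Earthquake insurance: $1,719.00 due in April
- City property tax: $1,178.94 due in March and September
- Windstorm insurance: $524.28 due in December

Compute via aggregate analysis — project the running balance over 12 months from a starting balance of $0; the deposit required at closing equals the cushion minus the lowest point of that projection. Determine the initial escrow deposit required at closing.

$920.36

Cushion = 1 × $460.10 = $460.10
Trial balance (start $0, +$460.10 each month, − disbursements):
  Aug: +$460.10 → $460.10
  Sep: +$460.10 − $1,178.94 → -$258.74
  Oct: +$460.10 → $201.36
  Nov: +$460.10 → $661.46
  Dec: +$460.10 − $524.28 → $597.28
  Jan: +$460.10 → $1,057.38
  Feb: +$460.10 → $1,517.48
  Mar: +$460.10 − $1,178.94 → $798.64
  Apr: +$460.10 − $1,719.00 → -$460.26
  May: +$460.10 → -$0.16
  Jun: +$460.10 − $920.04 → -$460.10
  Jul: +$460.10 → $0.00
Lowest trial balance = -$460.26 (Apr)
Initial deposit = cushion − low point = $460.10 − (-$460.26) = $920.36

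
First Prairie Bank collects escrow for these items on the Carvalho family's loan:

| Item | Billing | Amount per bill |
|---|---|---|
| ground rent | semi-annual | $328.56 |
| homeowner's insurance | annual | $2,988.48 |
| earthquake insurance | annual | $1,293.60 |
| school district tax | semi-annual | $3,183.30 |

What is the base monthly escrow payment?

Ground rent: $328.56 × 2 = $657.12 per year
Homeowner's insurance: $2,988.48 per year
Earthquake insurance: $1,293.60 per year
School district tax: $3,183.30 × 2 = $6,366.60 per year
Total annual escrow = $11,305.80
Monthly = $11,305.80 / 12 = $942.15

$942.15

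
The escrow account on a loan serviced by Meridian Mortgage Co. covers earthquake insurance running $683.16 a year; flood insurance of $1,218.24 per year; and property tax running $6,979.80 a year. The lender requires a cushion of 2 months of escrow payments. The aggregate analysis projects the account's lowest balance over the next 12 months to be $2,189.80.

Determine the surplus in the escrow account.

Earthquake insurance — $683.16
Flood insurance — $1,218.24
Property tax — $6,979.80
Annual escrow total = $8,881.20
Monthly escrow = $8,881.20 ÷ 12 = $740.10
Required cushion = 2 × $740.10 = $1,480.20
Excess over cushion: $2,189.80 − $1,480.20 = $709.60

$709.60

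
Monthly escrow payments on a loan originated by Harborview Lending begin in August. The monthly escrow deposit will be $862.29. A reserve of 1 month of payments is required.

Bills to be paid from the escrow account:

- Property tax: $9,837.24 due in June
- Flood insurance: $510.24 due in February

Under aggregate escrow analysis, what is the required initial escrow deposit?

$1,724.58

Cushion = 1 × $862.29 = $862.29
Trial balance (start $0, +$862.29 each month, − disbursements):
  Aug: +$862.29 → $862.29
  Sep: +$862.29 → $1,724.58
  Oct: +$862.29 → $2,586.87
  Nov: +$862.29 → $3,449.16
  Dec: +$862.29 → $4,311.45
  Jan: +$862.29 → $5,173.74
  Feb: +$862.29 − $510.24 → $5,525.79
  Mar: +$862.29 → $6,388.08
  Apr: +$862.29 → $7,250.37
  May: +$862.29 → $8,112.66
  Jun: +$862.29 − $9,837.24 → -$862.29
  Jul: +$862.29 → $0.00
Lowest trial balance = -$862.29 (Jun)
Initial deposit = cushion − low point = $862.29 − (-$862.29) = $1,724.58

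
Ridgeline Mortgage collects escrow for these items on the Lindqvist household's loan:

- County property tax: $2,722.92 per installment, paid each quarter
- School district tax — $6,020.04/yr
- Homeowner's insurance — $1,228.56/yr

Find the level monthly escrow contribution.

$1,511.69

County property tax = $2,722.92 × 4 = $10,891.68 per year
School district tax = $6,020.04 per year
Homeowner's insurance = $1,228.56 per year
Combined annual = $10,891.68 + $6,020.04 + $1,228.56 = $18,140.28
Monthly escrow = $18,140.28 / 12 = $1,511.69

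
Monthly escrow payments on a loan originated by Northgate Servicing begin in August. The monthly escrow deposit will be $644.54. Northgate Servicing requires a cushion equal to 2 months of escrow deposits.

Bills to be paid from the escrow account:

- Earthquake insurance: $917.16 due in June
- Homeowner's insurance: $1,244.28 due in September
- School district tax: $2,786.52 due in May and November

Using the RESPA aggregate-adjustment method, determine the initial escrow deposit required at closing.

Cushion = 2 × $644.54 = $1,289.08
Trial balance (start $0, +$644.54 each month, − disbursements):
  Aug: +$644.54 → $644.54
  Sep: +$644.54 − $1,244.28 → $44.80
  Oct: +$644.54 → $689.34
  Nov: +$644.54 − $2,786.52 → -$1,452.64
  Dec: +$644.54 → -$808.10
  Jan: +$644.54 → -$163.56
  Feb: +$644.54 → $480.98
  Mar: +$644.54 → $1,125.52
  Apr: +$644.54 → $1,770.06
  May: +$644.54 − $2,786.52 → -$371.92
  Jun: +$644.54 − $917.16 → -$644.54
  Jul: +$644.54 → $0.00
Lowest trial balance = -$1,452.64 (Nov)
Initial deposit = cushion − low point = $1,289.08 − (-$1,452.64) = $2,741.72

$2,741.72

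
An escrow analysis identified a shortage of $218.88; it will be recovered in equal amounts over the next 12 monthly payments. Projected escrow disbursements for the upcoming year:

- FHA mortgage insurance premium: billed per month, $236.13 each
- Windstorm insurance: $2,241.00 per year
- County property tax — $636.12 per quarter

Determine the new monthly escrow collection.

$653.16

FHA mortgage insurance premium — $236.13 × 12 = $2,833.56
Windstorm insurance — $2,241.00
County property tax — $636.12 × 4 = $2,544.48
Annual escrow total = $2,833.56 + $2,241.00 + $2,544.48 = $7,619.04
Per month = $7,619.04 ÷ 12 = $634.92
Monthly shortage recovery: $218.88 ÷ 12 = $18.24
New monthly escrow = $634.92 + $18.24 = $653.16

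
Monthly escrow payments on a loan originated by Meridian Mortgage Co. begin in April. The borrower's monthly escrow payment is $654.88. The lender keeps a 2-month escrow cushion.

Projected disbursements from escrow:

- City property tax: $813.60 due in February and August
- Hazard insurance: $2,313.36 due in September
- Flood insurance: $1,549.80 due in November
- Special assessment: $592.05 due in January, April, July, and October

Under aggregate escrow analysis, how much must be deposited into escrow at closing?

Cushion = 2 × $654.88 = $1,309.76
Trial balance (start $0, +$654.88 each month, − disbursements):
  Apr: +$654.88 − $592.05 → $62.83
  May: +$654.88 → $717.71
  Jun: +$654.88 → $1,372.59
  Jul: +$654.88 − $592.05 → $1,435.42
  Aug: +$654.88 − $813.60 → $1,276.70
  Sep: +$654.88 − $2,313.36 → -$381.78
  Oct: +$654.88 − $592.05 → -$318.95
  Nov: +$654.88 − $1,549.80 → -$1,213.87
  Dec: +$654.88 → -$558.99
  Jan: +$654.88 − $592.05 → -$496.16
  Feb: +$654.88 − $813.60 → -$654.88
  Mar: +$654.88 → $0.00
Lowest trial balance = -$1,213.87 (Nov)
Initial deposit = cushion − low point = $1,309.76 − (-$1,213.87) = $2,523.63

$2,523.63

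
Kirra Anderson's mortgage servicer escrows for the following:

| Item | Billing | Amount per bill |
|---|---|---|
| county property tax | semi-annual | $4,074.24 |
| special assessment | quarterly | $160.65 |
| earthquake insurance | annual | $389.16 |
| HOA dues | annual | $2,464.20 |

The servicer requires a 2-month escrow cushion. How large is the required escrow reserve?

County property tax = $4,074.24 × 2 = $8,148.48/yr
Special assessment = $160.65 × 4 = $642.60/yr
Earthquake insurance = $389.16/yr
HOA dues = $2,464.20/yr
Total per year = $11,644.44
Monthly = $11,644.44 ÷ 12 = $970.37
Cushion = 2 × $970.37 = $1,940.74

$1,940.74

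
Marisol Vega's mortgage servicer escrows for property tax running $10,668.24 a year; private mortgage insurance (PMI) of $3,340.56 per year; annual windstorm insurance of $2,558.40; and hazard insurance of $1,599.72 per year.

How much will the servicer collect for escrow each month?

Property tax: $10,668.24/yr
Private mortgage insurance (PMI): $3,340.56/yr
Windstorm insurance: $2,558.40/yr
Hazard insurance: $1,599.72/yr
Combined annual = $10,668.24 + $3,340.56 + $2,558.40 + $1,599.72 = $18,166.92
Monthly escrow = $18,166.92 ÷ 12 = $1,513.91

$1,513.91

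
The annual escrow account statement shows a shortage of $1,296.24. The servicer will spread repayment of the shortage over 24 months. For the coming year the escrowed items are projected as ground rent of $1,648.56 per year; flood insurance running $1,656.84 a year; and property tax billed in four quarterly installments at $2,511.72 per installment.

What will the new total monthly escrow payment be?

$1,166.70

Ground rent = $1,648.56/yr
Flood insurance = $1,656.84/yr
Property tax = $2,511.72 × 4 = $10,046.88/yr
Total annual escrow = $1,648.56 + $1,656.84 + $10,046.88 = $13,352.28
Monthly = $13,352.28 / 12 = $1,112.69
Monthly shortage recovery: $1,296.24 ÷ 24 = $54.01
Adjusted monthly = $1,112.69 + $54.01 = $1,166.70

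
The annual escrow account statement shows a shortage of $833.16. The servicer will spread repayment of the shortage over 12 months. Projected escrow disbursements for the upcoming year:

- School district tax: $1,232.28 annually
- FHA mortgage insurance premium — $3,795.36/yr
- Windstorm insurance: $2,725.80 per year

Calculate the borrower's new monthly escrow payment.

School district tax = $1,232.28/yr
FHA mortgage insurance premium = $3,795.36/yr
Windstorm insurance = $2,725.80/yr
Total annual escrow = $1,232.28 + $3,795.36 + $2,725.80 = $7,753.44
Monthly escrow = $7,753.44 / 12 = $646.12
Shortage per month = $833.16 / 12 = $69.43
Adjusted monthly = $646.12 + $69.43 = $715.55

$715.55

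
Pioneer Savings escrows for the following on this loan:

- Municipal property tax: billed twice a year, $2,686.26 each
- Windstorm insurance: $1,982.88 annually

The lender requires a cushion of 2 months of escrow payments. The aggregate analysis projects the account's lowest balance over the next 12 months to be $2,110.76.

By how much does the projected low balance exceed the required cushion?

Municipal property tax: $2,686.26 × 2 = $5,372.52 per year
Windstorm insurance: $1,982.88 per year
Total annual escrow = $5,372.52 + $1,982.88 = $7,355.40
Monthly = $7,355.40 / 12 = $612.95
Required reserve = 2 × $612.95 = $1,225.90
Surplus = $2,110.76 − $1,225.90 = $884.86

$884.86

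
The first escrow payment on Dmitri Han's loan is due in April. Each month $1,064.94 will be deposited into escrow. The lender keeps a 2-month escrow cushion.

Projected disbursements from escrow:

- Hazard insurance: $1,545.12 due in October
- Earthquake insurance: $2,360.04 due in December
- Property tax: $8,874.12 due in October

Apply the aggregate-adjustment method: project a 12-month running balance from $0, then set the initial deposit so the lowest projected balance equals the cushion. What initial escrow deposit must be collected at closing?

$5,324.70

Cushion = 2 × $1,064.94 = $2,129.88
Trial balance (start $0, +$1,064.94 each month, − disbursements):
  Apr: +$1,064.94 → $1,064.94
  May: +$1,064.94 → $2,129.88
  Jun: +$1,064.94 → $3,194.82
  Jul: +$1,064.94 → $4,259.76
  Aug: +$1,064.94 → $5,324.70
  Sep: +$1,064.94 → $6,389.64
  Oct: +$1,064.94 − $10,419.24 → -$2,964.66
  Nov: +$1,064.94 → -$1,899.72
  Dec: +$1,064.94 − $2,360.04 → -$3,194.82
  Jan: +$1,064.94 → -$2,129.88
  Feb: +$1,064.94 → -$1,064.94
  Mar: +$1,064.94 → $0.00
Lowest trial balance = -$3,194.82 (Dec)
Initial deposit = cushion − low point = $2,129.88 − (-$3,194.82) = $5,324.70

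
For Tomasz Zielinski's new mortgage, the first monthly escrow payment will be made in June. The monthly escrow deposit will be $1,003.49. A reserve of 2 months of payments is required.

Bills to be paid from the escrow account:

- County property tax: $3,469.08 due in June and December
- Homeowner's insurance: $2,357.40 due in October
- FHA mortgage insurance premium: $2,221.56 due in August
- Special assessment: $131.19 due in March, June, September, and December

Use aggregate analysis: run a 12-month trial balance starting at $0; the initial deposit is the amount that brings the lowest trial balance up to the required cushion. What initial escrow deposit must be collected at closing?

Cushion = 2 × $1,003.49 = $2,006.98
Trial balance (start $0, +$1,003.49 each month, − disbursements):
  Jun: +$1,003.49 − $3,600.27 → -$2,596.78
  Jul: +$1,003.49 → -$1,593.29
  Aug: +$1,003.49 − $2,221.56 → -$2,811.36
  Sep: +$1,003.49 − $131.19 → -$1,939.06
  Oct: +$1,003.49 − $2,357.40 → -$3,292.97
  Nov: +$1,003.49 → -$2,289.48
  Dec: +$1,003.49 − $3,600.27 → -$4,886.26
  Jan: +$1,003.49 → -$3,882.77
  Feb: +$1,003.49 → -$2,879.28
  Mar: +$1,003.49 − $131.19 → -$2,006.98
  Apr: +$1,003.49 → -$1,003.49
  May: +$1,003.49 → $0.00
Lowest trial balance = -$4,886.26 (Dec)
Initial deposit = cushion − low point = $2,006.98 − (-$4,886.26) = $6,893.24

$6,893.24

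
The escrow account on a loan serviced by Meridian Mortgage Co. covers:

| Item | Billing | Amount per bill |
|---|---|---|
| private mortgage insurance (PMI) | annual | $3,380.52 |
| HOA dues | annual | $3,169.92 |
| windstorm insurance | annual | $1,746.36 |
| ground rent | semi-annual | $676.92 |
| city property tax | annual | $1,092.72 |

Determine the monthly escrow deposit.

$895.28

Private mortgage insurance (PMI) — $3,380.52/yr
HOA dues — $3,169.92/yr
Windstorm insurance — $1,746.36/yr
Ground rent — $676.92 × 2 = $1,353.84/yr
City property tax — $1,092.72/yr
Total annual escrow = $3,380.52 + $3,169.92 + $1,746.36 + $1,353.84 + $1,092.72 = $10,743.36
Monthly escrow = $10,743.36 ÷ 12 = $895.28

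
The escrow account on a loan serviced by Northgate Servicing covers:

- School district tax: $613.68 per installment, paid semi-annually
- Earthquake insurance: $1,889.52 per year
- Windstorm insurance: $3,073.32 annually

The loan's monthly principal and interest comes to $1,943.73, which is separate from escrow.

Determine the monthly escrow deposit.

$515.85

School district tax: $613.68 × 2 = $1,227.36
Earthquake insurance: $1,889.52
Windstorm insurance: $3,073.32
Total per year = $6,190.20
Monthly = $6,190.20 ÷ 12 = $515.85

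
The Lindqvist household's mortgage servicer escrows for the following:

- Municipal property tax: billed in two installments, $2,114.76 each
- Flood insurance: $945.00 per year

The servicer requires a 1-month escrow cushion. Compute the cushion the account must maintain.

Municipal property tax — $2,114.76 × 2 = $4,229.52/yr
Flood insurance — $945.00/yr
Total annual escrow = $4,229.52 + $945.00 = $5,174.52
Per month = $5,174.52 / 12 = $431.21
Required cushion = 1 × $431.21 = $431.21

$431.21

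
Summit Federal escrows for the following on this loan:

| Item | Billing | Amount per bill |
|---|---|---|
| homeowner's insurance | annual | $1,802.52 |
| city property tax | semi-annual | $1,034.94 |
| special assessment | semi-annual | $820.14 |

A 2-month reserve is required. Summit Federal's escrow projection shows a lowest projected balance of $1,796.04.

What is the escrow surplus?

$877.26

Homeowner's insurance: $1,802.52
City property tax: $1,034.94 × 2 = $2,069.88
Special assessment: $820.14 × 2 = $1,640.28
Yearly total = $5,512.68
Base monthly escrow = $5,512.68 / 12 = $459.39
Required reserve = 2 × $459.39 = $918.78
Excess over cushion: $1,796.04 − $918.78 = $877.26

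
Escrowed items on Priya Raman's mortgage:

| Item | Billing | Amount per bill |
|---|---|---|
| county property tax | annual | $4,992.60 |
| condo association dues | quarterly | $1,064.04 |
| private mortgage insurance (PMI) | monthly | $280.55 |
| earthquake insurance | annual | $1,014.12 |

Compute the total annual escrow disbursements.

$13,629.48

County property tax = $4,992.60
Condo association dues = $1,064.04 × 4 = $4,256.16
Private mortgage insurance (PMI) = $280.55 × 12 = $3,366.60
Earthquake insurance = $1,014.12
Yearly total = $4,992.60 + $4,256.16 + $3,366.60 + $1,014.12 = $13,629.48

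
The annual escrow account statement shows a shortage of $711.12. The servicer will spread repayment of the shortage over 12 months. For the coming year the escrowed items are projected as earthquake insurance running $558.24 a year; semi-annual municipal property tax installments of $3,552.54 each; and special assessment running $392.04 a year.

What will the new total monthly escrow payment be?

Earthquake insurance — $558.24 annually
Municipal property tax — $3,552.54 × 2 = $7,105.08 annually
Special assessment — $392.04 annually
Combined annual = $558.24 + $7,105.08 + $392.04 = $8,055.36
Monthly = $8,055.36 ÷ 12 = $671.28
Shortage spread = $711.12 ÷ 12 = $59.26/mo
Adjusted monthly = $671.28 + $59.26 = $730.54

$730.54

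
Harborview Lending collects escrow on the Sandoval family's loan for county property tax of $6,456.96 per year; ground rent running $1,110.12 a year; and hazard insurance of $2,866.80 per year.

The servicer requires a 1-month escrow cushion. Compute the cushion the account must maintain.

$869.49

County property tax — $6,456.96
Ground rent — $1,110.12
Hazard insurance — $2,866.80
Combined annual = $6,456.96 + $1,110.12 + $2,866.80 = $10,433.88
Per month = $10,433.88 ÷ 12 = $869.49
Required cushion = 1 × $869.49 = $869.49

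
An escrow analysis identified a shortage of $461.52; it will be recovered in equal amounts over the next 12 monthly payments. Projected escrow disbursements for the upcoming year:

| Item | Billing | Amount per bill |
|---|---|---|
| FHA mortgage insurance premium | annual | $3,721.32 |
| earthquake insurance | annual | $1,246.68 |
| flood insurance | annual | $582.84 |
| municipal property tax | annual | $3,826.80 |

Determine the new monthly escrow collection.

$819.93

FHA mortgage insurance premium: $3,721.32
Earthquake insurance: $1,246.68
Flood insurance: $582.84
Municipal property tax: $3,826.80
Combined annual = $3,721.32 + $1,246.68 + $582.84 + $3,826.80 = $9,377.64
Per month = $9,377.64 / 12 = $781.47
Shortage spread = $461.52 / 12 = $38.46/mo
New monthly escrow = $781.47 + $38.46 = $819.93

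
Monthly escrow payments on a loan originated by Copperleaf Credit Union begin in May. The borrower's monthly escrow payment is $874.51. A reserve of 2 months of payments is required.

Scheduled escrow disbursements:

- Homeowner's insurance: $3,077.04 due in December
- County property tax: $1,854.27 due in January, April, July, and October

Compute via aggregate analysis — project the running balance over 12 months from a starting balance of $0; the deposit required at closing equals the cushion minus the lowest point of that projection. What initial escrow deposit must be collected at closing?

$2,518.28

Cushion = 2 × $874.51 = $1,749.02
Trial balance (start $0, +$874.51 each month, − disbursements):
  May: +$874.51 → $874.51
  Jun: +$874.51 → $1,749.02
  Jul: +$874.51 − $1,854.27 → $769.26
  Aug: +$874.51 → $1,643.77
  Sep: +$874.51 → $2,518.28
  Oct: +$874.51 − $1,854.27 → $1,538.52
  Nov: +$874.51 → $2,413.03
  Dec: +$874.51 − $3,077.04 → $210.50
  Jan: +$874.51 − $1,854.27 → -$769.26
  Feb: +$874.51 → $105.25
  Mar: +$874.51 → $979.76
  Apr: +$874.51 − $1,854.27 → $0.00
Lowest trial balance = -$769.26 (Jan)
Initial deposit = cushion − low point = $1,749.02 − (-$769.26) = $2,518.28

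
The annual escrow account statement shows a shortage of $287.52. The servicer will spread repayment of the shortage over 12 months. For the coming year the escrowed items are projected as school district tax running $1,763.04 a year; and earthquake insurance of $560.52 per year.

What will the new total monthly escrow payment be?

$217.59

School district tax: $1,763.04 per year
Earthquake insurance: $560.52 per year
Combined annual = $1,763.04 + $560.52 = $2,323.56
Per month = $2,323.56 ÷ 12 = $193.63
Shortage spread = $287.52 ÷ 12 = $23.96/mo
New monthly escrow = $193.63 + $23.96 = $217.59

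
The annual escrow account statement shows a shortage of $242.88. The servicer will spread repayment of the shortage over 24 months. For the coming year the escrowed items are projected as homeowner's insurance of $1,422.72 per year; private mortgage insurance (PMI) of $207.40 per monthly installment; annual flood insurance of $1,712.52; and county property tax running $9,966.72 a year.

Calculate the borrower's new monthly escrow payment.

Homeowner's insurance — $1,422.72
Private mortgage insurance (PMI) — $207.40 × 12 = $2,488.80
Flood insurance — $1,712.52
County property tax — $9,966.72
Combined annual = $1,422.72 + $2,488.80 + $1,712.52 + $9,966.72 = $15,590.76
Monthly escrow = $15,590.76 ÷ 12 = $1,299.23
Shortage spread = $242.88 ÷ 24 = $10.12/mo
Adjusted monthly = $1,299.23 + $10.12 = $1,309.35

$1,309.35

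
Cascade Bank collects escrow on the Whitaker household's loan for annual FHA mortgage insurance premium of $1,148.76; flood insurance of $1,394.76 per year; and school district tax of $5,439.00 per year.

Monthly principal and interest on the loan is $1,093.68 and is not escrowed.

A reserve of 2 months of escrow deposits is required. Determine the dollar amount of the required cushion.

FHA mortgage insurance premium: $1,148.76
Flood insurance: $1,394.76
School district tax: $5,439.00
Yearly total = $1,148.76 + $1,394.76 + $5,439.00 = $7,982.52
Base monthly escrow = $7,982.52 / 12 = $665.21
Cushion = 2 × $665.21 = $1,330.42

$1,330.42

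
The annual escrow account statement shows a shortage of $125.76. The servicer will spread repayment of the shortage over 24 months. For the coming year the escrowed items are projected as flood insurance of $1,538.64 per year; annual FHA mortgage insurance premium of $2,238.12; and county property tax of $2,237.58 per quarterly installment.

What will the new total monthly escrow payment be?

Flood insurance = $1,538.64 annually
FHA mortgage insurance premium = $2,238.12 annually
County property tax = $2,237.58 × 4 = $8,950.32 annually
Yearly total = $12,727.08
Base monthly escrow = $12,727.08 ÷ 12 = $1,060.59
Monthly shortage recovery: $125.76 / 24 = $5.24
Adjusted monthly = $1,060.59 + $5.24 = $1,065.83

$1,065.83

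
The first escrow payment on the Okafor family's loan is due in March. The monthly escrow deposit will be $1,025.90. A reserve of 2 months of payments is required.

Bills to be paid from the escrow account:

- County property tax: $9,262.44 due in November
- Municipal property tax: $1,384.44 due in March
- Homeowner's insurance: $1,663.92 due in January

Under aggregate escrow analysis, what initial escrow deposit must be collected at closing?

$3,465.58

Cushion = 2 × $1,025.90 = $2,051.80
Trial balance (start $0, +$1,025.90 each month, − disbursements):
  Mar: +$1,025.90 − $1,384.44 → -$358.54
  Apr: +$1,025.90 → $667.36
  May: +$1,025.90 → $1,693.26
  Jun: +$1,025.90 → $2,719.16
  Jul: +$1,025.90 → $3,745.06
  Aug: +$1,025.90 → $4,770.96
  Sep: +$1,025.90 → $5,796.86
  Oct: +$1,025.90 → $6,822.76
  Nov: +$1,025.90 − $9,262.44 → -$1,413.78
  Dec: +$1,025.90 → -$387.88
  Jan: +$1,025.90 − $1,663.92 → -$1,025.90
  Feb: +$1,025.90 → $0.00
Lowest trial balance = -$1,413.78 (Nov)
Initial deposit = cushion − low point = $2,051.80 − (-$1,413.78) = $3,465.58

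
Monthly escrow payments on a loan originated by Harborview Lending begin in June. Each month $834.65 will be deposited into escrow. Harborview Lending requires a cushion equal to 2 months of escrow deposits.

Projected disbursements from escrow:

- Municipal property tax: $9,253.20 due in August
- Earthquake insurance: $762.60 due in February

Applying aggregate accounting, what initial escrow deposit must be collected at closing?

Cushion = 2 × $834.65 = $1,669.30
Trial balance (start $0, +$834.65 each month, − disbursements):
  Jun: +$834.65 → $834.65
  Jul: +$834.65 → $1,669.30
  Aug: +$834.65 − $9,253.20 → -$6,749.25
  Sep: +$834.65 → -$5,914.60
  Oct: +$834.65 → -$5,079.95
  Nov: +$834.65 → -$4,245.30
  Dec: +$834.65 → -$3,410.65
  Jan: +$834.65 → -$2,576.00
  Feb: +$834.65 − $762.60 → -$2,503.95
  Mar: +$834.65 → -$1,669.30
  Apr: +$834.65 → -$834.65
  May: +$834.65 → $0.00
Lowest trial balance = -$6,749.25 (Aug)
Initial deposit = cushion − low point = $1,669.30 − (-$6,749.25) = $8,418.55

$8,418.55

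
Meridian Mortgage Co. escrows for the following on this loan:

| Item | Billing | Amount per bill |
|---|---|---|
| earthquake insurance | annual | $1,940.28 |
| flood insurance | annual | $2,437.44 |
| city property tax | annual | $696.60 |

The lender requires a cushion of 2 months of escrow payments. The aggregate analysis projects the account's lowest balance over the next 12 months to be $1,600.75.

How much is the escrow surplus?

$755.03

Earthquake insurance = $1,940.28 per year
Flood insurance = $2,437.44 per year
City property tax = $696.60 per year
Annual escrow total = $1,940.28 + $2,437.44 + $696.60 = $5,074.32
Per month = $5,074.32 ÷ 12 = $422.86
Cushion = 2 × $422.86 = $845.72
Excess over cushion: $1,600.75 − $845.72 = $755.03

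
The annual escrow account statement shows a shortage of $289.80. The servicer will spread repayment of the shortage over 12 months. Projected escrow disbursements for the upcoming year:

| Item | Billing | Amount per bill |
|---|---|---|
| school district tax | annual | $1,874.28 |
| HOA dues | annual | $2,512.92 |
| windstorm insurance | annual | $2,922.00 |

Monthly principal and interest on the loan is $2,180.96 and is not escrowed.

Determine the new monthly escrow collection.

School district tax: $1,874.28 annually
HOA dues: $2,512.92 annually
Windstorm insurance: $2,922.00 annually
Combined annual = $7,309.20
Base monthly escrow = $7,309.20 / 12 = $609.10
Shortage per month = $289.80 / 12 = $24.15
New monthly escrow = $609.10 + $24.15 = $633.25

$633.25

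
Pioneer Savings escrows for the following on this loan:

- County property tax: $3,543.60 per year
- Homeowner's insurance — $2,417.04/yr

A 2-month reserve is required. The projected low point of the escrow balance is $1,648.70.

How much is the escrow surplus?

County property tax — $3,543.60 per year
Homeowner's insurance — $2,417.04 per year
Annual escrow total = $5,960.64
Monthly escrow = $5,960.64 ÷ 12 = $496.72
Required cushion = 2 × $496.72 = $993.44
Excess over cushion: $1,648.70 − $993.44 = $655.26

$655.26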